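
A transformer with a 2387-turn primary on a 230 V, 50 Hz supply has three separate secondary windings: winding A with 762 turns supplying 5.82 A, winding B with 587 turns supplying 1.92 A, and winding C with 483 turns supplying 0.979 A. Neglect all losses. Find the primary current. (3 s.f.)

I_p ≈ 2.53 A

V_A = 230 × 762/2387 = 73.423 V; V_B = 230 × 587/2387 = 56.561 V; V_C = 230 × 483/2387 = 46.540 V.
P_out = V_A I_A + V_B I_B + V_C I_C = 73.423×5.82 + 56.561×1.92 + 46.540×0.979 = 427.32 + 108.60 + 45.562 = 581.48 W.
Ideal ⇒ P_in = P_out, so I_p = P_out/V_p = 581.48/230 = 2.53 A.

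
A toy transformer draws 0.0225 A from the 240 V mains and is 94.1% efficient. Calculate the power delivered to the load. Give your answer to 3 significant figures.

P_out ≈ 5.08 W

P_in = V_p I_p = 240 × 0.0225 = 5.4000 W.
P_out = η P_in = 0.941 × 5.4000 = 5.08 W.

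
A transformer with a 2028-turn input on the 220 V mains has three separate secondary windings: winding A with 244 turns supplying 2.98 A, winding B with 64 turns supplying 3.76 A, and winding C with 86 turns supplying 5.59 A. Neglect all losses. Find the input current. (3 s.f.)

V_A = 220 × 244/2028 = 26.469 V; V_B = 220 × 64/2028 = 6.9428 V; V_C = 220 × 86/2028 = 9.3294 V.
P_out = V_A I_A + V_B I_B + V_C I_C = 26.469×2.98 + 6.9428×3.76 + 9.3294×5.59 = 78.879 + 26.105 + 52.151 = 157.14 W.
Ideal ⇒ P_in = P_out, so I_in = P_out/V_in = 157.14/220 = 0.714 A.

I_in ≈ 0.714 A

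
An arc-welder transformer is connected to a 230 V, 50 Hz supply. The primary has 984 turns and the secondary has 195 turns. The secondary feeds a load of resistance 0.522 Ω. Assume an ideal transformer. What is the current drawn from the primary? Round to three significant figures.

I_p ≈ 17.3 A

V_s = V_p × N_s/N_p = 230 × 195/984 = 45.579 V.
I_s = V_s/R = 45.579/0.522 = 87.317 A.
For an ideal transformer I_p N_p = I_s N_s, so I_p = 87.317 × 195/984 = 17.3 A.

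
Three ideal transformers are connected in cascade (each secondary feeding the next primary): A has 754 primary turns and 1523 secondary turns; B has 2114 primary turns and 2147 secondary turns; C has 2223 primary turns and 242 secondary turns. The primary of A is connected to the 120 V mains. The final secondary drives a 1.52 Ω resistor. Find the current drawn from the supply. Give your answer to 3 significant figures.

I_supply ≈ 3.94 A

Secondary of A: V = 120.00 × 1523/754 = 242.39 V.
Secondary of B: V = 242.39 × 2147/2114 = 246.17 V.
Secondary of C: V = 246.17 × 242/2223 = 26.799 V.
I_load = 26.799/1.52 = 17.631 A, so P_out = 26.799 × 17.631 = 472.48 W.
All ideal ⇒ P_in = P_out, so I_supply = 472.48/120 = 3.94 A.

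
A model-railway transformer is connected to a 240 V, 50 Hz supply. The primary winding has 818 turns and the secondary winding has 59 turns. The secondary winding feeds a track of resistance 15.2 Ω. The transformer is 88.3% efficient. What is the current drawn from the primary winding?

V_s = 240 × 59/818 = 17.311 V.
I_s = V_s/R = 17.311/15.2 = 1.1388 A.
P_out = V_s I_s = 17.311 × 1.1388 = 19.714 W.
P_in = P_out/η = 19.714/0.883 = 22.326 W.
I_p = P_in/V_p = 22.326/240 = 0.0930 A.

I_p ≈ 0.0930 A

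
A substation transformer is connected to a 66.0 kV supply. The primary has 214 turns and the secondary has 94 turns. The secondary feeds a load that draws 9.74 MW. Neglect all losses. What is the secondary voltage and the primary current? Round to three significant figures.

V_s = V_p × N_s/N_p = 66000 × 94/214 = 28991 V.
I_s = P/V_s = 9.74×10^6/28991 = 335.97 A.
I_p = I_s × N_s/N_p = 335.97 × 94/214 = 148 A.

V_s ≈ 29000 V, I_p ≈ 148 A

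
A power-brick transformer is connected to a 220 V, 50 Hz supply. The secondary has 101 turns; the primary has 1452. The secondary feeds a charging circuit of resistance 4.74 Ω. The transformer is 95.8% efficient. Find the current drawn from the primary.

V_s = 220 × 101/1452 = 15.303 V.
I_s = V_s/R = 15.303/4.74 = 3.2285 A.
P_out = V_s I_s = 15.303 × 3.2285 = 49.406 W.
P_in = P_out/η = 49.406/0.958 = 51.572 W.
I_p = P_in/V_p = 51.572/220 = 0.234 A.

I_p ≈ 0.234 A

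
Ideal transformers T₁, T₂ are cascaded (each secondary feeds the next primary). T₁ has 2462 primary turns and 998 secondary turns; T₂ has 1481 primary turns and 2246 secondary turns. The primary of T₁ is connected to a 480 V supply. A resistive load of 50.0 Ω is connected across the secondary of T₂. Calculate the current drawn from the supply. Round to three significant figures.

Secondary of T₁: V = 480.00 × 998/2462 = 194.57 V.
Secondary of T₂: V = 194.57 × 2246/1481 = 295.08 V.
I_load = 295.08/50.0 = 5.9016 A, so P_out = 295.08 × 5.9016 = 1741.4 W.
All ideal ⇒ P_in = P_out, so I_supply = 1741.4/480 = 3.63 A.

I_supply ≈ 3.63 A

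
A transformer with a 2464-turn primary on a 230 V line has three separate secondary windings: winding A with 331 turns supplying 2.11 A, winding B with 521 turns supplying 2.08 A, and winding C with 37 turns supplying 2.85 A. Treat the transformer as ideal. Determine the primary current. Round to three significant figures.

I_p ≈ 0.766 A

V_A = 230 × 331/2464 = 30.897 V; V_B = 230 × 521/2464 = 48.632 V; V_C = 230 × 37/2464 = 3.4537 V.
P_out = V_A I_A + V_B I_B + V_C I_C = 30.897×2.11 + 48.632×2.08 + 3.4537×2.85 = 65.192 + 101.16 + 9.8431 = 176.19 W.
Ideal ⇒ P_in = P_out, so I_p = P_out/V_p = 176.19/230 = 0.766 A.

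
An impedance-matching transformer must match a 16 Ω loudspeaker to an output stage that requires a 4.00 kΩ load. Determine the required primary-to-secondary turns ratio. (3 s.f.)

N_p/N_s ≈ 15.8

Z_p/Z_s = (N_p/N_s)², so N_p/N_s = √(4000/16) = √250 = 15.8.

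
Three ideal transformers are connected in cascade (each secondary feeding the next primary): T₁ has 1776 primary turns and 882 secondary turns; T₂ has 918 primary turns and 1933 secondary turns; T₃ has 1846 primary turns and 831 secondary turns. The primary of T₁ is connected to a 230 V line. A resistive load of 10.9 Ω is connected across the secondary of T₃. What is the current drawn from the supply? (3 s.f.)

Secondary of T₁: V = 230.00 × 882/1776 = 114.22 V.
Secondary of T₂: V = 114.22 × 1933/918 = 240.52 V.
Secondary of T₃: V = 240.52 × 831/1846 = 108.27 V.
I_load = 108.27/10.9 = 9.9331 A, so P_out = 108.27 × 9.9331 = 1075.5 W.
All ideal ⇒ P_in = P_out, so I_supply = 1075.5/230 = 4.68 A.

I_supply ≈ 4.68 A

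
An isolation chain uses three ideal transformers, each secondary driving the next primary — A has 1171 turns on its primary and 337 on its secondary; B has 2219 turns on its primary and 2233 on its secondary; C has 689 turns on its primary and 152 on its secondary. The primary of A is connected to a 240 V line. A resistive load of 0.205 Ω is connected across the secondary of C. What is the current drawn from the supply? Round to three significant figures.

After A: V = 240.00 × 337/1171 = 69.069 V.
After B: V = 69.069 × 2233/2219 = 69.505 V.
After C: V = 69.505 × 152/689 = 15.333 V.
I_load = 15.333/0.205 = 74.797 A, so P_out = 15.333 × 74.797 = 1146.9 W.
All ideal ⇒ P_in = P_out, so I_supply = 1146.9/240 = 4.78 A.

I_supply ≈ 4.78 A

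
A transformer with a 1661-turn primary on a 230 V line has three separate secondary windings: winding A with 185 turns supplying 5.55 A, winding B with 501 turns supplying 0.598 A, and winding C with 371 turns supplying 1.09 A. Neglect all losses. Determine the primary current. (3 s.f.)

I_p ≈ 1.04 A

V_A = 230 × 185/1661 = 25.617 V; V_B = 230 × 501/1661 = 69.374 V; V_C = 230 × 371/1661 = 51.373 V.
P_out = V_A I_A + V_B I_B + V_C I_C = 25.617×5.55 + 69.374×0.598 + 51.373×1.09 = 142.17 + 41.486 + 55.996 = 239.66 W.
Ideal ⇒ P_in = P_out, so I_p = P_out/V_p = 239.66/230 = 1.04 A.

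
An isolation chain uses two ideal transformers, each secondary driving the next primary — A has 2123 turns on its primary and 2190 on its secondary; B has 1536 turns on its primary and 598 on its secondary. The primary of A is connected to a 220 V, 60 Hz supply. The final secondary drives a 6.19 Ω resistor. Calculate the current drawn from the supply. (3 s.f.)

After A: V = 220.00 × 2190/2123 = 226.94 V.
After B: V = 226.94 × 598/1536 = 88.354 V.
I_load = 88.354/6.19 = 14.274 A, so P_out = 88.354 × 14.274 = 1261.1 W.
All ideal ⇒ P_in = P_out, so I_supply = 1261.1/220 = 5.73 A.

I_supply ≈ 5.73 A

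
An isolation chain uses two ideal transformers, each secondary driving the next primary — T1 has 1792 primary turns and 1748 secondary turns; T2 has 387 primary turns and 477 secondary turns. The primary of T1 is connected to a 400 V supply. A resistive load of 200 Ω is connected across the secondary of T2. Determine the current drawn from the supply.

After T1: V = 400.00 × 1748/1792 = 390.18 V.
After T2: V = 390.18 × 477/387 = 480.92 V.
I_load = 480.92/200 = 2.4046 A, so P_out = 480.92 × 2.4046 = 1156.4 W.
All ideal ⇒ P_in = P_out, so I_supply = 1156.4/400 = 2.89 A.

I_supply ≈ 2.89 A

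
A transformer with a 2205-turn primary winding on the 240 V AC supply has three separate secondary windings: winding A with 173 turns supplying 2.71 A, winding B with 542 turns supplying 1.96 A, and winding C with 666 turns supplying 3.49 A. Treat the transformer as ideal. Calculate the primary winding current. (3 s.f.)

I_p ≈ 1.75 A

V_A = 240 × 173/2205 = 18.830 V; V_B = 240 × 542/2205 = 58.993 V; V_C = 240 × 666/2205 = 72.490 V.
P_out = V_A I_A + V_B I_B + V_C I_C = 18.830×2.71 + 58.993×1.96 + 72.490×3.49 = 51.029 + 115.63 + 252.99 = 419.65 W.
Ideal ⇒ P_in = P_out, so I_p = P_out/V_p = 419.65/240 = 1.75 A.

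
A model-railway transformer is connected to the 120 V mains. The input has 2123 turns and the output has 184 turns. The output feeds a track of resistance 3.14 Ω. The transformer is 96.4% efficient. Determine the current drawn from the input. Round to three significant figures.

V_out = 120 × 184/2123 = 10.400 V.
I_out = V_out/R = 10.400/3.14 = 3.3122 A.
P_out = V_out I_out = 10.400 × 3.3122 = 34.448 W.
P_in = P_out/η = 34.448/0.964 = 35.735 W.
I_in = P_in/V_in = 35.735/120 = 0.298 A.

I_in ≈ 0.298 A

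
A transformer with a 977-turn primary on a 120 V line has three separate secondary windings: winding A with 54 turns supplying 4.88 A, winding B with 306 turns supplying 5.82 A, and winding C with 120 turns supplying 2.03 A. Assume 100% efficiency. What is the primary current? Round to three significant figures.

V_A = 120 × 54/977 = 6.6325 V; V_B = 120 × 306/977 = 37.584 V; V_C = 120 × 120/977 = 14.739 V.
P_out = V_A I_A + V_B I_B + V_C I_C = 6.6325×4.88 + 37.584×5.82 + 14.739×2.03 = 32.367 + 218.74 + 29.920 = 281.03 W.
Ideal ⇒ P_in = P_out, so I_p = P_out/V_p = 281.03/120 = 2.34 A.

I_p ≈ 2.34 A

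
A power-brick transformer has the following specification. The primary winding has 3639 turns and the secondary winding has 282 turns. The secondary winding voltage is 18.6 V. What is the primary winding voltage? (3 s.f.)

V_p/V_s = N_p/N_s, so V_p = 18.6 × 3639/282 = 240 V.

V_p ≈ 240 V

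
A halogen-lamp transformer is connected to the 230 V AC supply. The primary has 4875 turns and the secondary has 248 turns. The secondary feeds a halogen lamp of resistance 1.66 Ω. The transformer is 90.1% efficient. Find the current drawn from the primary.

I_p ≈ 0.398 A

V_s = 230 × 248/4875 = 11.701 V.
I_s = V_s/R = 11.701/1.66 = 7.0485 A.
P_out = V_s I_s = 11.701 × 7.0485 = 82.471 W.
P_in = P_out/η = 82.471/0.901 = 91.533 W.
I_p = P_in/V_p = 91.533/230 = 0.398 A.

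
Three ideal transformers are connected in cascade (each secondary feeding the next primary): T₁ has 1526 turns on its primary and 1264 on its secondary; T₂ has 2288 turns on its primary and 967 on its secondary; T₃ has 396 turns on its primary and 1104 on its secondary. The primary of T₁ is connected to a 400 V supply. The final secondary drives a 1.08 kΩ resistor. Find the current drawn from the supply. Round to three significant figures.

I_supply ≈ 0.353 A

Secondary of T₁: V = 400.00 × 1264/1526 = 331.32 V.
Secondary of T₂: V = 331.32 × 967/2288 = 140.03 V.
Secondary of T₃: V = 140.03 × 1104/396 = 390.39 V.
I_load = 390.39/1080 = 0.36147 A, so P_out = 390.39 × 0.36147 = 141.11 W.
All ideal ⇒ P_in = P_out, so I_supply = 141.11/400 = 0.353 A.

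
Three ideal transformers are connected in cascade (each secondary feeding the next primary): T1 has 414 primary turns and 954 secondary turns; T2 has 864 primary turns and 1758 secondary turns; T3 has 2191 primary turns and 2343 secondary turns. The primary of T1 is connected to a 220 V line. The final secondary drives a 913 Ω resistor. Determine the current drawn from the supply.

I_supply ≈ 6.06 A

Secondary of T1: V = 220.00 × 954/414 = 506.96 V.
Secondary of T2: V = 506.96 × 1758/864 = 1031.5 V.
Secondary of T3: V = 1031.5 × 2343/2191 = 1103.1 V.
I_load = 1103.1/913 = 1.2082 A, so P_out = 1103.1 × 1.2082 = 1332.7 W.
All ideal ⇒ P_in = P_out, so I_supply = 1332.7/220 = 6.06 A.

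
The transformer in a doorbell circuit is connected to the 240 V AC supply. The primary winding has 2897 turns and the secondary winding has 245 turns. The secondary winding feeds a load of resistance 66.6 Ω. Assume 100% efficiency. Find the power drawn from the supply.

P ≈ 6.19 W

V_s = V_p × N_s/N_p = 240 × 245/2897 = 20.297 V.
I_s = V_s/R = 20.297/66.6 = 0.30476 A.
I_p = I_s × N_s/N_p = 0.30476 × 245/2897 = 0.025773 A.
P = V_p I_p = 240 × 0.025773 = 6.19 W.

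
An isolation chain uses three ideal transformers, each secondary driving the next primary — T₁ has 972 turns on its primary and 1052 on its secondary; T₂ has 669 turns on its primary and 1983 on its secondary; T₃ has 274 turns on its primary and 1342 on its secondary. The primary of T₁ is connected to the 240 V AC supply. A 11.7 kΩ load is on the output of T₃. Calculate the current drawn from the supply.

I_supply ≈ 5.06 A

Secondary of T₁: V = 240.00 × 1052/972 = 259.75 V.
Secondary of T₂: V = 259.75 × 1983/669 = 769.94 V.
Secondary of T₃: V = 769.94 × 1342/274 = 3771.0 V.
I_load = 3771.0/11700 = 0.32231 A, so P_out = 3771.0 × 0.32231 = 1215.4 W.
All ideal ⇒ P_in = P_out, so I_supply = 1215.4/240 = 5.06 A.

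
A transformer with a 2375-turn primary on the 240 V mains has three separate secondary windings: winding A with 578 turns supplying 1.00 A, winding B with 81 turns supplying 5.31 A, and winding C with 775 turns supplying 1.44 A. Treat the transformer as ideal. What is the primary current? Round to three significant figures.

V_A = 240 × 578/2375 = 58.408 V; V_B = 240 × 81/2375 = 8.1853 V; V_C = 240 × 775/2375 = 78.316 V.
P_out = V_A I_A + V_B I_B + V_C I_C = 58.408×1.00 + 8.1853×5.31 + 78.316×1.44 = 58.408 + 43.464 + 112.77 = 214.65 W.
Ideal ⇒ P_in = P_out, so I_p = P_out/V_p = 214.65/240 = 0.894 A.

I_p ≈ 0.894 A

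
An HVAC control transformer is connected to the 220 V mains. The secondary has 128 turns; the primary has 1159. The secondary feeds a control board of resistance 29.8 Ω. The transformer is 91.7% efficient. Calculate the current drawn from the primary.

V_s = 220 × 128/1159 = 24.297 V.
I_s = V_s/R = 24.297/29.8 = 0.81533 A.
P_out = V_s I_s = 24.297 × 0.81533 = 19.810 W.
P_in = P_out/η = 19.810/0.917 = 21.603 W.
I_p = P_in/V_p = 21.603/220 = 0.0982 A.

I_p ≈ 0.0982 A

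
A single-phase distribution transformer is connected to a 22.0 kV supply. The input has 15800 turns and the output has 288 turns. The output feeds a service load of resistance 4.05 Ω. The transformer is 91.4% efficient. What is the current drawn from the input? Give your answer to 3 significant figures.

I_in ≈ 1.97 A

V_out = 22000 × 288/15800 = 401.01 V.
I_out = V_out/R = 401.01/4.05 = 99.015 A.
P_out = V_out I_out = 401.01 × 99.015 = 39706 W.
P_in = P_out/η = 39706/0.914 = 43443 W.
I_in = P_in/V_in = 43443/22000 = 1.97 A.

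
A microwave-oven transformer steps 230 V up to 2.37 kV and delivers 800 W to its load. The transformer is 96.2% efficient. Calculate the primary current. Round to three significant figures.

P_in = P_out/η = 800/0.962 = 831.60 W.
I_p = P_in/V_p = 831.60/230 = 3.62 A.

I_p ≈ 3.62 A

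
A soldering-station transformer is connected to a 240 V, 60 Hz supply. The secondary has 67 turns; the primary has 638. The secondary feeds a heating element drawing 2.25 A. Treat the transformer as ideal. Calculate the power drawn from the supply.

I_p = I_s × N_s/N_p = 2.25 × 67/638 = 0.23629 A.
P = V_p I_p = 240 × 0.23629 = 56.7 W.

P ≈ 56.7 W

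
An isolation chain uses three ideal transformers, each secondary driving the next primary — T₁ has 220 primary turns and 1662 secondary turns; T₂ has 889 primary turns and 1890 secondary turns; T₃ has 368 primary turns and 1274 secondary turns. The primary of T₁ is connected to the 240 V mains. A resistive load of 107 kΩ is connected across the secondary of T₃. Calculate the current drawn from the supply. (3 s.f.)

I_supply ≈ 6.93 A

Secondary of T₁: V = 240.00 × 1662/220 = 1813.1 V.
Secondary of T₂: V = 1813.1 × 1890/889 = 3854.6 V.
Secondary of T₃: V = 3854.6 × 1274/368 = 13344 V.
I_load = 13344/107000 = 0.12471 A, so P_out = 13344 × 0.12471 = 1664.3 W.
All ideal ⇒ P_in = P_out, so I_supply = 1664.3/240 = 6.93 A.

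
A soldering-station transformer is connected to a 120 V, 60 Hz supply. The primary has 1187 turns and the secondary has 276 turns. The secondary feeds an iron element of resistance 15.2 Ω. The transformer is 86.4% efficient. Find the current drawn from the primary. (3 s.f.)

I_p ≈ 0.494 A

V_s = 120 × 276/1187 = 27.902 V.
I_s = V_s/R = 27.902/15.2 = 1.8357 A.
P_out = V_s I_s = 27.902 × 1.8357 = 51.220 W.
P_in = P_out/η = 51.220/0.864 = 59.282 W.
I_p = P_in/V_p = 59.282/120 = 0.494 A.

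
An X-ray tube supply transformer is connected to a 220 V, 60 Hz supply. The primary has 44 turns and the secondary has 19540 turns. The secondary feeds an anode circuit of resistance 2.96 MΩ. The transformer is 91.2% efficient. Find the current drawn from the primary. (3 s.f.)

V_s = 220 × 19540/44 = 97700 V.
I_s = V_s/R = 97700/(2.96×10^6) = 0.033007 A.
P_out = V_s I_s = 97700 × 0.033007 = 3224.8 W.
P_in = P_out/η = 3224.8/0.912 = 3535.9 W.
I_p = P_in/V_p = 3535.9/220 = 16.1 A.

I_p ≈ 16.1 A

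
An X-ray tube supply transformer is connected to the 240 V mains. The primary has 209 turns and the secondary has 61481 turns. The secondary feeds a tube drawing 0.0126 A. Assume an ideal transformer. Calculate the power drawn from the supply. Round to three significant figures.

P ≈ 890 W

I_p = I_s × N_s/N_p = 0.0126 × 61481/209 = 3.7065 A.
P = V_p I_p = 240 × 3.7065 = 890 W.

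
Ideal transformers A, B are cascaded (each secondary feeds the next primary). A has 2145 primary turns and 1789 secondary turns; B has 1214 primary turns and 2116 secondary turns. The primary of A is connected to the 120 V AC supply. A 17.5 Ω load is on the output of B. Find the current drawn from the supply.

Secondary of A: V = 120.00 × 1789/2145 = 100.08 V.
Secondary of B: V = 100.08 × 2116/1214 = 174.45 V.
I_load = 174.45/17.5 = 9.9683 A, so P_out = 174.45 × 9.9683 = 1738.9 W.
All ideal ⇒ P_in = P_out, so I_supply = 1738.9/120 = 14.5 A.

I_supply ≈ 14.5 A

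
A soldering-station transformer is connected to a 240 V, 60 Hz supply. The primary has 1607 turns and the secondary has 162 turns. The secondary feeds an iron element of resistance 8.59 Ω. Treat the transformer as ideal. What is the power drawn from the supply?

V_s = V_p × N_s/N_p = 240 × 162/1607 = 24.194 V.
I_s = V_s/R = 24.194/8.59 = 2.8165 A.
I_p = I_s × N_s/N_p = 2.8165 × 162/1607 = 0.28393 A.
P = V_p I_p = 240 × 0.28393 = 68.1 W.

P ≈ 68.1 W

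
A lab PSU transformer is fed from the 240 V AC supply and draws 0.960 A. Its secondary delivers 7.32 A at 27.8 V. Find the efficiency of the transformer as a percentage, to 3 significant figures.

η ≈ 88.3%

P_in = 240 × 0.960 = 230.400 W.
P_out = 27.8 × 7.32 = 203.496 W.
η = P_out/P_in = 203.496/230.400 = 0.883.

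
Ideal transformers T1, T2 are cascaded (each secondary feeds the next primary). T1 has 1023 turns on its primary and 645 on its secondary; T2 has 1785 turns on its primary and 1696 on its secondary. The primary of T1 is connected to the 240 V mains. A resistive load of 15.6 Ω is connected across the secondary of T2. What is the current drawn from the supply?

Secondary of T1: V = 240.00 × 645/1023 = 151.32 V.
Secondary of T2: V = 151.32 × 1696/1785 = 143.77 V.
I_load = 143.77/15.6 = 9.2163 A, so P_out = 143.77 × 9.2163 = 1325.1 W.
All ideal ⇒ P_in = P_out, so I_supply = 1325.1/240 = 5.52 A.

I_supply ≈ 5.52 A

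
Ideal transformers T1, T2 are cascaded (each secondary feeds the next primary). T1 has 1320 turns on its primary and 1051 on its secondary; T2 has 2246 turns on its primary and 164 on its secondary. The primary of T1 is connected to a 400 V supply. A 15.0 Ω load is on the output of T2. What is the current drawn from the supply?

After T1: V = 400.00 × 1051/1320 = 318.48 V.
After T2: V = 318.48 × 164/2246 = 23.255 V.
I_load = 23.255/15.0 = 1.5504 A, so P_out = 23.255 × 1.5504 = 36.054 W.
All ideal ⇒ P_in = P_out, so I_supply = 36.054/400 = 0.0901 A.

I_supply ≈ 0.0901 A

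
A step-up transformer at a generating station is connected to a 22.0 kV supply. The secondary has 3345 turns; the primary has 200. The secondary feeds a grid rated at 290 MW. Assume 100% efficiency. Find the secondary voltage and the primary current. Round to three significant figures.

V_s ≈ 368000 V, I_p ≈ 13200 A

V_s = V_p × N_s/N_p = 22000 × 3345/200 = 367950 V.
I_s = P/V_s = 2.90×10^8/367950 = 788.15 A.
I_p = I_s × N_s/N_p = 788.15 × 3345/200 = 13200 A.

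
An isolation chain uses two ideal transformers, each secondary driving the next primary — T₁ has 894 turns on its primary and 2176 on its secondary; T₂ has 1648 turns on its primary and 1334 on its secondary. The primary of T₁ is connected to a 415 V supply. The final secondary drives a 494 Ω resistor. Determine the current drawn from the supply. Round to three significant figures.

After T₁: V = 415.00 × 2176/894 = 1010.1 V.
After T₂: V = 1010.1 × 1334/1648 = 817.65 V.
I_load = 817.65/494 = 1.6552 A, so P_out = 817.65 × 1.6552 = 1353.3 W.
All ideal ⇒ P_in = P_out, so I_supply = 1353.3/415 = 3.26 A.

I_supply ≈ 3.26 A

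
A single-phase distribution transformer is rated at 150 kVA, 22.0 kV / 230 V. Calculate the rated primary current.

I_p = S/V_p = 150000/22000 = 6.82 A.

I_p ≈ 6.82 A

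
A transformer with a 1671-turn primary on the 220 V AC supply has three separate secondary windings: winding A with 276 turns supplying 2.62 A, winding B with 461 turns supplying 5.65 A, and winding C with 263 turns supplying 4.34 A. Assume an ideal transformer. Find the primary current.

V_A = 220 × 276/1671 = 36.338 V; V_B = 220 × 461/1671 = 60.694 V; V_C = 220 × 263/1671 = 34.626 V.
P_out = V_A I_A + V_B I_B + V_C I_C = 36.338×2.62 + 60.694×5.65 + 34.626×4.34 = 95.204 + 342.92 + 150.28 = 588.40 W.
Ideal ⇒ P_in = P_out, so I_p = P_out/V_p = 588.40/220 = 2.67 A.

I_p ≈ 2.67 A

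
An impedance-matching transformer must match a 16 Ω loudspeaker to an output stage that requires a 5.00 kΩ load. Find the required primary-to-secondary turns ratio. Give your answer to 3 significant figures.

Z_p/Z_s = (N_p/N_s)², so N_p/N_s = √(5000/16) = √312 = 17.7.

N_p/N_s ≈ 17.7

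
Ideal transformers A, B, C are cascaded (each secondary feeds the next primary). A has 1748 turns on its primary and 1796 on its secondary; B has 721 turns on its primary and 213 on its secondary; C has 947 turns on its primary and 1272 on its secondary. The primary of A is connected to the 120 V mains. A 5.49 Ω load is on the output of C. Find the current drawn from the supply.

After A: V = 120.00 × 1796/1748 = 123.30 V.
After B: V = 123.30 × 213/721 = 36.424 V.
After C: V = 36.424 × 1272/947 = 48.925 V.
I_load = 48.925/5.49 = 8.9116 A, so P_out = 48.925 × 8.9116 = 436.00 W.
All ideal ⇒ P_in = P_out, so I_supply = 436.00/120 = 3.63 A.

I_supply ≈ 3.63 A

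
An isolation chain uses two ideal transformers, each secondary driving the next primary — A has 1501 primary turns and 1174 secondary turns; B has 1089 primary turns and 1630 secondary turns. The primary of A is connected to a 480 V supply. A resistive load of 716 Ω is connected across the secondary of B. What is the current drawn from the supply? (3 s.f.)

After A: V = 480.00 × 1174/1501 = 375.43 V.
After B: V = 375.43 × 1630/1089 = 561.94 V.
I_load = 561.94/716 = 0.78483 A, so P_out = 561.94 × 0.78483 = 441.03 W.
All ideal ⇒ P_in = P_out, so I_supply = 441.03/480 = 0.919 A.

I_supply ≈ 0.919 A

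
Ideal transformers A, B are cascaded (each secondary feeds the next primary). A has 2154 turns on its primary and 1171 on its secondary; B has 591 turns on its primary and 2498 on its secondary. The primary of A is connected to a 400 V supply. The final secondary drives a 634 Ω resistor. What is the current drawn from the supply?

I_supply ≈ 3.33 A

After A: V = 400.00 × 1171/2154 = 217.46 V.
After B: V = 217.46 × 2498/591 = 919.13 V.
I_load = 919.13/634 = 1.4497 A, so P_out = 919.13 × 1.4497 = 1332.5 W.
All ideal ⇒ P_in = P_out, so I_supply = 1332.5/400 = 3.33 A.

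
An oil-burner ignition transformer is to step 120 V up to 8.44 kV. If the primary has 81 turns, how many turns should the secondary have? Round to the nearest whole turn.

N_s = 5697 turns

N_s/N_p = V_s/V_p, so N_s = 81 × 8440/120 = 5697.0 ≈ 5697 turns.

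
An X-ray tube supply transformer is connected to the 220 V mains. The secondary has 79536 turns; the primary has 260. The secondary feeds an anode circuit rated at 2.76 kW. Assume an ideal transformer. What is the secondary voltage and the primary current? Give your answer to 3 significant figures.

V_s = V_p × N_s/N_p = 220 × 79536/260 = 67300 V.
I_s = P/V_s = 2760/67300 = 0.041011 A.
I_p = I_s × N_s/N_p = 0.041011 × 79536/260 = 12.5 A.

V_s ≈ 67300 V, I_p ≈ 12.5 A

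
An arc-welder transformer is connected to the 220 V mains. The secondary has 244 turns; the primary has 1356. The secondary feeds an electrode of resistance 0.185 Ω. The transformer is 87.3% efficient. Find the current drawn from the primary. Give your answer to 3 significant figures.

I_p ≈ 44.1 A

V_s = 220 × 244/1356 = 39.587 V.
I_s = V_s/R = 39.587/0.185 = 213.98 A.
P_out = V_s I_s = 39.587 × 213.98 = 8471.0 W.
P_in = P_out/η = 8471.0/0.873 = 9703.3 W.
I_p = P_in/V_p = 9703.3/220 = 44.1 A.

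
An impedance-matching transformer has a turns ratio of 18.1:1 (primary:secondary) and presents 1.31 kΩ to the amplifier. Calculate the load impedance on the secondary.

Z_s ≈ 4.00 Ω

Z_s = Z_p/(N_p/N_s)² = 1310/18.1² = 4.00 Ω.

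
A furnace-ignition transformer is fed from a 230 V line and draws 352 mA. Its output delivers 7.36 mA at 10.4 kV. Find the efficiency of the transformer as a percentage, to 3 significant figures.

P_in = 230 × 0.352 = 80.9600 W.
P_out = 10400 × 0.00736 = 76.5440 W.
η = P_out/P_in = 76.5440/80.9600 = 0.945.

η ≈ 94.5%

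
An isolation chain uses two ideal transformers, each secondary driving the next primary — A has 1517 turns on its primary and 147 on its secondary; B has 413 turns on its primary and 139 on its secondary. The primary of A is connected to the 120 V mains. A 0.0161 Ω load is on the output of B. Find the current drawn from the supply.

I_supply ≈ 7.93 A

After A: V = 120.00 × 147/1517 = 11.628 V.
After B: V = 11.628 × 139/413 = 3.9136 V.
I_load = 3.9136/0.0161 = 243.08 A, so P_out = 3.9136 × 243.08 = 951.33 W.
All ideal ⇒ P_in = P_out, so I_supply = 951.33/120 = 7.93 A.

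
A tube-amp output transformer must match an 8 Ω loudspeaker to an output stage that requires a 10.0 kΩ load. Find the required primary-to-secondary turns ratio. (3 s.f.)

Z_p/Z_s = (N_p/N_s)², so N_p/N_s = √(10000/8) = √1250 = 35.4.

N_p/N_s ≈ 35.4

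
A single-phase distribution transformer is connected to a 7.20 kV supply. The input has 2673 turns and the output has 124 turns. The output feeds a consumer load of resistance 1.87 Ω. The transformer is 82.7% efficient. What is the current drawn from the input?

V_out = 7200 × 124/2673 = 334.01 V.
I_out = V_out/R = 334.01/1.87 = 178.61 A.
P_out = V_out I_out = 334.01 × 178.61 = 59658 W.
P_in = P_out/η = 59658/0.827 = 72138 W.
I_in = P_in/V_in = 72138/7200 = 10.0 A.

I_in ≈ 10.0 A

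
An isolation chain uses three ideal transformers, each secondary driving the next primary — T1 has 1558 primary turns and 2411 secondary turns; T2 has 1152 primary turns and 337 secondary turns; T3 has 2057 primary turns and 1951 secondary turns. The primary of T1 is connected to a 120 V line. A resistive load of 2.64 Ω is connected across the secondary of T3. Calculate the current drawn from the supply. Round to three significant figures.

I_supply ≈ 8.38 A

After T1: V = 120.00 × 2411/1558 = 185.70 V.
After T2: V = 185.70 × 337/1152 = 54.324 V.
After T3: V = 54.324 × 1951/2057 = 51.524 V.
I_load = 51.524/2.64 = 19.517 A, so P_out = 51.524 × 19.517 = 1005.6 W.
All ideal ⇒ P_in = P_out, so I_supply = 1005.6/120 = 8.38 A.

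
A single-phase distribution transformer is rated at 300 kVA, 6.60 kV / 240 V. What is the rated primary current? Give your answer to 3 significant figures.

I_p ≈ 45.5 A

I_p = S/V_p = 300000/6600 = 45.5 A.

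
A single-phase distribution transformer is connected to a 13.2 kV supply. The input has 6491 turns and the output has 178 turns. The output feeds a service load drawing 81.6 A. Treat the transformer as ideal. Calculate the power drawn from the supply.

I_in = I_out × N_out/N_in = 81.6 × 178/6491 = 2.2377 A.
P = V_in I_in = 13200 × 2.2377 = 29500 W.

P ≈ 29500 W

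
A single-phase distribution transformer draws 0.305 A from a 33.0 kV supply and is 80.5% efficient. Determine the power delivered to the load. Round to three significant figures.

P_in = V_p I_p = 33000 × 0.305 = 10065 W.
P_out = η P_in = 0.805 × 10065 = 8100 W.

P_out ≈ 8100 W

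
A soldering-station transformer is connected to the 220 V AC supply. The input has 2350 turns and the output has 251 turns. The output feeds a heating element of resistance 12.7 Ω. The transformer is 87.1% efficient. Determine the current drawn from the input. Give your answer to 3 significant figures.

I_in ≈ 0.227 A

V_out = 220 × 251/2350 = 23.498 V.
I_out = V_out/R = 23.498/12.7 = 1.8502 A.
P_out = V_out I_out = 23.498 × 1.8502 = 43.476 W.
P_in = P_out/η = 43.476/0.871 = 49.915 W.
I_in = P_in/V_in = 49.915/220 = 0.227 A.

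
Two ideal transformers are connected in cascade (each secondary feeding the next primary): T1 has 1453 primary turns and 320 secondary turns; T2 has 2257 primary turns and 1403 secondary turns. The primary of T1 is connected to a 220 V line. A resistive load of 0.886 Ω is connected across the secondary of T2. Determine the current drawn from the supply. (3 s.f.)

I_supply ≈ 4.65 A

Secondary of T1: V = 220.00 × 320/1453 = 48.451 V.
Secondary of T2: V = 48.451 × 1403/2257 = 30.118 V.
I_load = 30.118/0.886 = 33.994 A, so P_out = 30.118 × 33.994 = 1023.8 W.
All ideal ⇒ P_in = P_out, so I_supply = 1023.8/220 = 4.65 A.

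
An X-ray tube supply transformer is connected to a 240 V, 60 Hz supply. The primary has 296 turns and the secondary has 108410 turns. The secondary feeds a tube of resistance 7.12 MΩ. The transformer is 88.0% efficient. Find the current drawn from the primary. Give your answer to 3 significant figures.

I_p ≈ 5.14 A

V_s = 240 × 108410/296 = 87900 V.
I_s = V_s/R = 87900/(7.12×10^6) = 0.012346 A.
P_out = V_s I_s = 87900 × 0.012346 = 1085.2 W.
P_in = P_out/η = 1085.2/0.880 = 1233.1 W.
I_p = P_in/V_p = 1233.1/240 = 5.14 A.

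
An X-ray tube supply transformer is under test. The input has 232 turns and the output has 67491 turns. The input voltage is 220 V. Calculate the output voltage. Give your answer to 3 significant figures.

V_out ≈ 64000 V

V_out/V_in = N_out/N_in, so V_out = 220 × 67491/232 = 64000 V.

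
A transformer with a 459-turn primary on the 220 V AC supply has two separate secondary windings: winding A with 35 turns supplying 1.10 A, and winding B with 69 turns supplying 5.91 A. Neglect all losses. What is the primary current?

I_p ≈ 0.972 A

V_A = 220 × 35/459 = 16.776 V; V_B = 220 × 69/459 = 33.072 V.
P_out = V_A I_A + V_B I_B = 16.776×1.10 + 33.072×5.91 = 18.453 + 195.45 = 213.91 W.
Ideal ⇒ P_in = P_out, so I_p = P_out/V_p = 213.91/220 = 0.972 A.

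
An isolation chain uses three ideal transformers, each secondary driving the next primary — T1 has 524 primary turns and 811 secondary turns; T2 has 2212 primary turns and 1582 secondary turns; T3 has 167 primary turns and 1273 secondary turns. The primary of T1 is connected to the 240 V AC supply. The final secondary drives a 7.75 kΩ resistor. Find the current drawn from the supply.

Secondary of T1: V = 240.00 × 811/524 = 371.45 V.
Secondary of T2: V = 371.45 × 1582/2212 = 265.66 V.
Secondary of T3: V = 265.66 × 1273/167 = 2025.0 V.
I_load = 2025.0/7750 = 0.26130 A, so P_out = 2025.0 × 0.26130 = 529.14 W.
All ideal ⇒ P_in = P_out, so I_supply = 529.14/240 = 2.20 A.

I_supply ≈ 2.20 A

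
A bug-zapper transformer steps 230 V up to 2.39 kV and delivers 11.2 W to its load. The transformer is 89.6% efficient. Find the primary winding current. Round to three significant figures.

P_in = P_out/η = 11.2/0.896 = 12.500 W.
I_p = P_in/V_p = 12.500/230 = 0.0543 A.

I_p ≈ 0.0543 A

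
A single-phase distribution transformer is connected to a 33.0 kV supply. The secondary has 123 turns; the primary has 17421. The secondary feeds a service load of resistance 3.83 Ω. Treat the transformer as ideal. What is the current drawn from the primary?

I_p ≈ 0.430 A

V_s = V_p × N_s/N_p = 33000 × 123/17421 = 232.99 V.
I_s = V_s/R = 232.99/3.83 = 60.834 A.
For an ideal transformer I_p N_p = I_s N_s, so I_p = 60.834 × 123/17421 = 0.430 A.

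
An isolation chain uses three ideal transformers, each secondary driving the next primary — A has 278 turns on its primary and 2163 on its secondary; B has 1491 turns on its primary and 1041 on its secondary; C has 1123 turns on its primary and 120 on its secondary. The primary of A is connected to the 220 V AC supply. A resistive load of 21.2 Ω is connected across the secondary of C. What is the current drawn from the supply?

After A: V = 220.00 × 2163/278 = 1711.7 V.
After B: V = 1711.7 × 1041/1491 = 1195.1 V.
After C: V = 1195.1 × 120/1123 = 127.71 V.
I_load = 127.71/21.2 = 6.0238 A, so P_out = 127.71 × 6.0238 = 769.28 W.
All ideal ⇒ P_in = P_out, so I_supply = 769.28/220 = 3.50 A.

I_supply ≈ 3.50 A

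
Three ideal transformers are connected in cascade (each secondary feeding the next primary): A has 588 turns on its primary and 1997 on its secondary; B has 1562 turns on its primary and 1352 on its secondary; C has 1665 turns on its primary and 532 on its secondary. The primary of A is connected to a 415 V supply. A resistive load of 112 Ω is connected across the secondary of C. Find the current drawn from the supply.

I_supply ≈ 3.27 A

After A: V = 415.00 × 1997/588 = 1409.4 V.
After B: V = 1409.4 × 1352/1562 = 1220.0 V.
After C: V = 1220.0 × 532/1665 = 389.80 V.
I_load = 389.80/112 = 3.4804 A, so P_out = 389.80 × 3.4804 = 1356.6 W.
All ideal ⇒ P_in = P_out, so I_supply = 1356.6/415 = 3.27 A.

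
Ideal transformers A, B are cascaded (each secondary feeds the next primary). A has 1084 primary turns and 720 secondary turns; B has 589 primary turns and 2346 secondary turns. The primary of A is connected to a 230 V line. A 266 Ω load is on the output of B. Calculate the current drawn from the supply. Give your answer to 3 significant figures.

After A: V = 230.00 × 720/1084 = 152.77 V.
After B: V = 152.77 × 2346/589 = 608.48 V.
I_load = 608.48/266 = 2.2875 A, so P_out = 608.48 × 2.2875 = 1391.9 W.
All ideal ⇒ P_in = P_out, so I_supply = 1391.9/230 = 6.05 A.

I_supply ≈ 6.05 A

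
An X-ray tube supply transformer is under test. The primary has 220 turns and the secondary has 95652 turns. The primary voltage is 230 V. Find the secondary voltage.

V_s/V_p = N_s/N_p, so V_s = 230 × 95652/220 = 100000 V.

V_s ≈ 100000 V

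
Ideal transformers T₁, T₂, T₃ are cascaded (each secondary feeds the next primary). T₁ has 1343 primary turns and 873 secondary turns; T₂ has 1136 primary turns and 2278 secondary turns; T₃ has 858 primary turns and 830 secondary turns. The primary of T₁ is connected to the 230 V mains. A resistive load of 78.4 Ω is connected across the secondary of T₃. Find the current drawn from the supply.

After T₁: V = 230.00 × 873/1343 = 149.51 V.
After T₂: V = 149.51 × 2278/1136 = 299.81 V.
After T₃: V = 299.81 × 830/858 = 290.02 V.
I_load = 290.02/78.4 = 3.6993 A, so P_out = 290.02 × 3.6993 = 1072.9 W.
All ideal ⇒ P_in = P_out, so I_supply = 1072.9/230 = 4.66 A.

I_supply ≈ 4.66 A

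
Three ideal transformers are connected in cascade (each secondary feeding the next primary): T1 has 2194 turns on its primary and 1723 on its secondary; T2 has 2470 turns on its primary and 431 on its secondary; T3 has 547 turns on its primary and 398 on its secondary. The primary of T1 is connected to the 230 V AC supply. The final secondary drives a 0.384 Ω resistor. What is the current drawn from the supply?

Secondary of T1: V = 230.00 × 1723/2194 = 180.62 V.
Secondary of T2: V = 180.62 × 431/2470 = 31.518 V.
Secondary of T3: V = 31.518 × 398/547 = 22.933 V.
I_load = 22.933/0.384 = 59.720 A, so P_out = 22.933 × 59.720 = 1369.5 W.
All ideal ⇒ P_in = P_out, so I_supply = 1369.5/230 = 5.95 A.

I_supply ≈ 5.95 A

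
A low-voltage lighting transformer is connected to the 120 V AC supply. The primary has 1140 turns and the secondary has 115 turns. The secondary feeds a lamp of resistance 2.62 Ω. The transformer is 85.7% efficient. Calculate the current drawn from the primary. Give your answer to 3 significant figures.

I_p ≈ 0.544 A

V_s = 120 × 115/1140 = 12.105 V.
I_s = V_s/R = 12.105/2.62 = 4.6203 A.
P_out = V_s I_s = 12.105 × 4.6203 = 55.930 W.
P_in = P_out/η = 55.930/0.857 = 65.263 W.
I_p = P_in/V_p = 65.263/120 = 0.544 A.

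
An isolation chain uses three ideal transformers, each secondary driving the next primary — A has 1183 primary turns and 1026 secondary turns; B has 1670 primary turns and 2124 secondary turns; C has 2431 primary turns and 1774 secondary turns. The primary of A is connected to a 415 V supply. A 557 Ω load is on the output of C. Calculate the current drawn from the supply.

I_supply ≈ 0.483 A

Secondary of A: V = 415.00 × 1026/1183 = 359.92 V.
Secondary of B: V = 359.92 × 2124/1670 = 457.77 V.
Secondary of C: V = 457.77 × 1774/2431 = 334.05 V.
I_load = 334.05/557 = 0.59974 A, so P_out = 334.05 × 0.59974 = 200.35 W.
All ideal ⇒ P_in = P_out, so I_supply = 200.35/415 = 0.483 A.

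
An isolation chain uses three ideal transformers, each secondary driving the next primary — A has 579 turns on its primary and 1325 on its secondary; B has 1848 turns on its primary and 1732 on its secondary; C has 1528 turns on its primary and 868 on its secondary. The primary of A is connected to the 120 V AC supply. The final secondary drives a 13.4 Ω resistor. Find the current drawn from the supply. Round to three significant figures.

Secondary of A: V = 120.00 × 1325/579 = 274.61 V.
Secondary of B: V = 274.61 × 1732/1848 = 257.37 V.
Secondary of C: V = 257.37 × 868/1528 = 146.20 V.
I_load = 146.20/13.4 = 10.911 A, so P_out = 146.20 × 10.911 = 1595.2 W.
All ideal ⇒ P_in = P_out, so I_supply = 1595.2/120 = 13.3 A.

I_supply ≈ 13.3 A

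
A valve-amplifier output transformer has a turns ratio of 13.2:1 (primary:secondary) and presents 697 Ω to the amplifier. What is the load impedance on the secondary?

Z_s ≈ 4.00 Ω

Z_s = Z_p/(N_p/N_s)² = 697/13.2² = 4.00 Ω.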